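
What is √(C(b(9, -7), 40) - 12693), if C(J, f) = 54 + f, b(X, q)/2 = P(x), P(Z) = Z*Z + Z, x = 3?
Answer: I*√12599 ≈ 112.25*I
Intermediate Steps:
P(Z) = Z + Z² (P(Z) = Z² + Z = Z + Z²)
b(X, q) = 24 (b(X, q) = 2*(3*(1 + 3)) = 2*(3*4) = 2*12 = 24)
√(C(b(9, -7), 40) - 12693) = √((54 + 40) - 12693) = √(94 - 12693) = √(-12599) = I*√12599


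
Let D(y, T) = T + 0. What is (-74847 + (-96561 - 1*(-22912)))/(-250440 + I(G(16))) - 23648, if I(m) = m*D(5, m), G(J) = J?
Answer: -739525342/31273 ≈ -23647.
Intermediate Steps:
D(y, T) = T
I(m) = m**2 (I(m) = m*m = m**2)
(-74847 + (-96561 - 1*(-22912)))/(-250440 + I(G(16))) - 23648 = (-74847 + (-96561 - 1*(-22912)))/(-250440 + 16**2) - 23648 = (-74847 + (-96561 + 22912))/(-250440 + 256) - 23648 = (-74847 - 73649)/(-250184) - 23648 = -148496*(-1/250184) - 23648 = 18562/31273 - 23648 = -739525342/31273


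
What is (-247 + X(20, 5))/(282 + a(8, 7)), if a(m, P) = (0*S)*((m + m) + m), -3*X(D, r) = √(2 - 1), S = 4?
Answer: -371/423 ≈ -0.87707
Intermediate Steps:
X(D, r) = -⅓ (X(D, r) = -√(2 - 1)/3 = -√1/3 = -⅓*1 = -⅓)
a(m, P) = 0 (a(m, P) = (0*4)*((m + m) + m) = 0*(2*m + m) = 0*(3*m) = 0)
(-247 + X(20, 5))/(282 + a(8, 7)) = (-247 - ⅓)/(282 + 0) = -742/3/282 = -742/3*1/282 = -371/423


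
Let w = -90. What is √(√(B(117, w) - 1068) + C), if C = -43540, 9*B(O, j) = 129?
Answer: √(-391860 + 3*I*√9483)/3 ≈ 0.077782 + 208.66*I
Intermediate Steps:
B(O, j) = 43/3 (B(O, j) = (⅑)*129 = 43/3)
√(√(B(117, w) - 1068) + C) = √(√(43/3 - 1068) - 43540) = √(√(-3161/3) - 43540) = √(I*√9483/3 - 43540) = √(-43540 + I*√9483/3)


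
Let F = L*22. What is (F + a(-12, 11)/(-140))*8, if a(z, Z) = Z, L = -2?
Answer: -12342/35 ≈ -352.63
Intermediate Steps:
F = -44 (F = -2*22 = -44)
(F + a(-12, 11)/(-140))*8 = (-44 + 11/(-140))*8 = (-44 + 11*(-1/140))*8 = (-44 - 11/140)*8 = -6171/140*8 = -12342/35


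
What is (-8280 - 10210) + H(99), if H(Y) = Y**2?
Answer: -8689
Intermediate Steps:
(-8280 - 10210) + H(99) = (-8280 - 10210) + 99**2 = -18490 + 9801 = -8689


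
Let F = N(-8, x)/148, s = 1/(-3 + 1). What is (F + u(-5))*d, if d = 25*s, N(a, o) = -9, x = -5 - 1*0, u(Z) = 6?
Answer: -21975/296 ≈ -74.240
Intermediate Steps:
x = -5 (x = -5 + 0 = -5)
s = -½ (s = 1/(-2) = -½ ≈ -0.50000)
d = -25/2 (d = 25*(-½) = -25/2 ≈ -12.500)
F = -9/148 ≈ -0.060811
(F + u(-5))*d = (-9/148 + 6)*(-25/2) = (879/148)*(-25/2) = -21975/296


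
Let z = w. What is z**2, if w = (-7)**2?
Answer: 2401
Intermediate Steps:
w = 49
z = 49
z**2 = 49**2 = 2401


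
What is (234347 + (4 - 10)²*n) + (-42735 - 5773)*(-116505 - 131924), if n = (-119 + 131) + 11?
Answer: 12051029107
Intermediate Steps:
n = 23 (n = 12 + 11 = 23)
(234347 + (4 - 10)²*n) + (-42735 - 5773)*(-116505 - 131924) = (234347 + (4 - 10)²*23) + (-42735 - 5773)*(-116505 - 131924) = (234347 + (-6)²*23) - 48508*(-248429) = (234347 + 36*23) + 12050793932 = (234347 + 828) + 12050793932 = 235175 + 12050793932 = 12051029107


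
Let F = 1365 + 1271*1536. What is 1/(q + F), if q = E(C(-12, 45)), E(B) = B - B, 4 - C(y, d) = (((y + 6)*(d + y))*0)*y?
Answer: 1/1953621 ≈ 5.1187e-7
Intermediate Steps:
C(y, d) = 4 (C(y, d) = 4 - ((y + 6)*(d + y))*0*y = 4 - ((6 + y)*(d + y))*0*y = 4 - 0*y = 4 - 1*0 = 4 + 0 = 4)
F = 1953621 (F = 1365 + 1952256 = 1953621)
E(B) = 0
q = 0
1/(q + F) = 1/(0 + 1953621) = 1/1953621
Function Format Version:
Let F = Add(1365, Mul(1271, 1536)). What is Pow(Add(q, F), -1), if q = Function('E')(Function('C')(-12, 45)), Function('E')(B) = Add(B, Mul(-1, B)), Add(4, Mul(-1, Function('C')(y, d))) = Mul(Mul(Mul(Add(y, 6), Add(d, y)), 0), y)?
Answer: Rational(1, 1953621) ≈ 5.1187e-7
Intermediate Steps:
Function('C')(y, d) = 4 (Function('C')(y, d) = Add(4, Mul(-1, Mul(Mul(Mul(Add(y, 6), Add(d, y)), 0), y))) = Add(4, Mul(-1, Mul(Mul(Mul(Add(6, y), Add(d, y)), 0), y))) = Add(4, Mul(-1, Mul(0, y))) = Add(4, Mul(-1, 0)) = Add(4, 0) = 4)
F = 1953621 (F = Add(1365, 1952256) = 1953621)
Function('E')(B) = 0
q = 0
Pow(Add(q, F), -1) = Pow(Add(0, 1953621), -1) = Pow(1953621, -1) = Rational(1, 1953621)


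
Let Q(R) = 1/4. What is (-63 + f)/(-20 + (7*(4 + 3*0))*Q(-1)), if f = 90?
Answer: -27/13 ≈ -2.0769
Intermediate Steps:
Q(R) = ¼ (Q(R) = 1*(¼) = ¼)
(-63 + f)/(-20 + (7*(4 + 3*0))*Q(-1)) = (-63 + 90)/(-20 + (7*(4 + 3*0))*(¼)) = 27/(-20 + (7*(4 + 0))*(¼)) = 27/(-20 + (7*4)*(¼)) = 27/(-20 + 28*(¼)) = 27/(-20 + 7) = 27/(-13) = 27*(-1/13) = -27/13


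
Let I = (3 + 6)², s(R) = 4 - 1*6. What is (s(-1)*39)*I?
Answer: -6318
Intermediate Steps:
s(R) = -2 (s(R) = 4 - 6 = -2)
I = 81 (I = 9² = 81)
(s(-1)*39)*I = -2*39*81 = -78*81 = -6318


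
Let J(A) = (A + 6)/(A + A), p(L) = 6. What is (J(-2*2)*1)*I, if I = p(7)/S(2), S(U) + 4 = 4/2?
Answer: 3/4 ≈ 0.75000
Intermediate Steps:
S(U) = -2 (S(U) = -4 + 4/2 = -4 + 4*(1/2) = -4 + 2 = -2)
J(A) = (6 + A)/(2*A) (J(A) = (6 + A)/((2*A)) = (6 + A)*(1/(2*A)) = (6 + A)/(2*A))
I = -3 (I = 6/(-2) = 6*(-1/2) = -3)
(J(-2*2)*1)*I = (((6 - 2*2)/(2*((-2*2))))*1)*(-3) = (((1/2)*(6 - 4)/(-4))*1)*(-3) = (((1/2)*(-1/4)*2)*1)*(-3) = -1/4*1*(-3) = -1/4*(-3) = 3/4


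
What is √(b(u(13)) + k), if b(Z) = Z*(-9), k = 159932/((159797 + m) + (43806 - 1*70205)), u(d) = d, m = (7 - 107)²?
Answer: I*√595733870083/71699 ≈ 10.765*I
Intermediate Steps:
m = 10000 (m = (-100)² = 10000)
k = 79966/71699 (k = 159932/((159797 + 10000) + (43806 - 1*70205)) = 159932/(169797 + (43806 - 70205)) = 159932/(169797 - 26399) = 159932/143398 = 159932*(1/143398) = 79966/71699 ≈ 1.1153)
b(Z) = -9*Z
√(b(u(13)) + k) = √(-9*13 + 79966/71699) = √(-117 + 79966/71699) = √(-8308817/71699) = I*√595733870083/71699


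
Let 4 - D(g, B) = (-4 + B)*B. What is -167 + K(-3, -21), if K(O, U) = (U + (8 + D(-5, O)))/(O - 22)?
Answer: -829/5 ≈ -165.80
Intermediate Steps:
D(g, B) = 4 - B*(-4 + B) (D(g, B) = 4 - (-4 + B)*B = 4 - B*(-4 + B))
K(O, U) = (12 + U - O**2 + 4*O)/(-22 + O) (K(O, U) = (U + (8 + (4 - O**2 + 4*O)))/(O - 22) = (U + (12 - O**2 + 4*O))/(-22 + O) = (12 + U - O**2 + 4*O)/(-22 + O))
-167 + K(-3, -21) = -167 + (12 - 21 - 1*(-3)**2 + 4*(-3))/(-22 - 3) = -167 + (12 - 21 - 1*9 - 12)/(-25) = -167 - (12 - 21 - 9 - 12)/25 = -167 - 1/25*(-30) = -167 + 6/5 = -829/5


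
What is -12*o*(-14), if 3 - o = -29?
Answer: 5376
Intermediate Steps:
o = 32 (o = 3 - 1*(-29) = 3 + 29 = 32)
-12*o*(-14) = -12*32*(-14) = -384*(-14) = 5376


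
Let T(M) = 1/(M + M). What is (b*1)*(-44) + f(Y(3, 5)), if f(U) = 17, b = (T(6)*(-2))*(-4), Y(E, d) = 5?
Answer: -37/3 ≈ -12.333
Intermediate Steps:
T(M) = 1/(2*M)
b = ⅔ (b = (((½)/6)*(-2))*(-4) = (((½)*(⅙))*(-2))*(-4) = ((1/12)*(-2))*(-4) = -⅙*(-4) = ⅔ ≈ 0.66667)
(b*1)*(-44) + f(Y(3, 5)) = ((⅔)*1)*(-44) + 17 = (⅔)*(-44) + 17 = -88/3 + 17 = -37/3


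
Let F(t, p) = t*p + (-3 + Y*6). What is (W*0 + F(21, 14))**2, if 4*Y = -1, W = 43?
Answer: 335241/4 ≈ 83810.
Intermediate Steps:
Y = -1/4 (Y = (1/4)*(-1) = -1/4 ≈ -0.25000)
F(t, p) = -9/2 + p*t (F(t, p) = t*p + (-3 - 1/4*6) = p*t + (-3 - 3/2) = p*t - 9/2 = -9/2 + p*t)
(W*0 + F(21, 14))**2 = (43*0 + (-9/2 + 14*21))**2 = (0 + (-9/2 + 294))**2 = (0 + 579/2)**2 = (579/2)**2 = 335241/4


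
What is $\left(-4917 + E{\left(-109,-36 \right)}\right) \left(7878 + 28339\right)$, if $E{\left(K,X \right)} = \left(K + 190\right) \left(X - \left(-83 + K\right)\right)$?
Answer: $279559023$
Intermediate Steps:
$E{\left(K,X \right)} = \left(190 + K\right) \left(83 + X - K\right)$
$\left(-4917 + E{\left(-109,-36 \right)}\right) \left(7878 + 28339\right) = \left(-4917 - -12636\right) \left(7878 + 28339\right) = \left(-4917 + \left(15770 - 11881 + 11663 - 6840 + 3924\right)\right) 36217 = \left(-4917 + 12636\right) 36217 = 7719 \cdot 36217 = 279559023$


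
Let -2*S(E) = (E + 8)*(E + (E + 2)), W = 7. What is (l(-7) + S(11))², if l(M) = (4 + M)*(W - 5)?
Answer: 54756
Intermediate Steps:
l(M) = 8 + 2*M (l(M) = (4 + M)*(7 - 5) = (4 + M)*2 = 8 + 2*M)
S(E) = -(2 + 2*E)*(8 + E)/2 (S(E) = -(E + 8)*(E + (E + 2))/2 = -(8 + E)*(E + (2 + E))/2 = -(8 + E)*(2 + 2*E)/2 = -(2 + 2*E)*(8 + E)/2)
(l(-7) + S(11))² = ((8 + 2*(-7)) + (-8 - 1*11² - 9*11))² = ((8 - 14) + (-8 - 1*121 - 99))² = (-6 + (-8 - 121 - 99))² = (-6 - 228)² = (-234)² = 54756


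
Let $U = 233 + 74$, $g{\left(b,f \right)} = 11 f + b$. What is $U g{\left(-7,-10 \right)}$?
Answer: $-35919$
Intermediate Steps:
$g{\left(b,f \right)} = b + 11 f$
$U = 307$
$U g{\left(-7,-10 \right)} = 307 \left(-7 + 11 \left(-10\right)\right) = 307 \left(-7 - 110\right) = 307 \left(-117\right) = -35919$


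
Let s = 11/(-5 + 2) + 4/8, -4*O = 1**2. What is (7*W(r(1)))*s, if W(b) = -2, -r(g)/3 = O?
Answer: 133/3 ≈ 44.333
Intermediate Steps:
O = -1/4 (O = -1/4*1**2 = -1/4*1 = -1/4 ≈ -0.25000)
r(g) = 3/4 (r(g) = -3*(-1/4) = 3/4)
s = -19/6 (s = 11/(-3) + 4*(1/8) = 11*(-1/3) + 1/2 = -11/3 + 1/2 = -19/6 ≈ -3.1667)
(7*W(r(1)))*s = (7*(-2))*(-19/6) = -14*(-19/6) = 133/3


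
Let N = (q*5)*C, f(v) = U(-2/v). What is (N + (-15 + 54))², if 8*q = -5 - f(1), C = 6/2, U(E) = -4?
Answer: 88209/64 ≈ 1378.3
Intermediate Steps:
C = 3 (C = 6*(½) = 3)
f(v) = -4
q = -⅛ (q = (-5 - 1*(-4))/8 = (-5 + 4)/8 = (⅛)*(-1) = -⅛ ≈ -0.12500)
N = -15/8 (N = -⅛*5*3 = -5/8*3 = -15/8 ≈ -1.8750)
(N + (-15 + 54))² = (-15/8 + (-15 + 54))² = (-15/8 + 39)² = (297/8)² = 88209/64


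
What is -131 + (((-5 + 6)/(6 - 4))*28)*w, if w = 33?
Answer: 331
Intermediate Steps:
-131 + (((-5 + 6)/(6 - 4))*28)*w = -131 + (((-5 + 6)/(6 - 4))*28)*33 = -131 + ((1/2)*28)*33 = -131 + ((1*(½))*28)*33 = -131 + ((½)*28)*33 = -131 + 14*33 = -131 + 462 = 331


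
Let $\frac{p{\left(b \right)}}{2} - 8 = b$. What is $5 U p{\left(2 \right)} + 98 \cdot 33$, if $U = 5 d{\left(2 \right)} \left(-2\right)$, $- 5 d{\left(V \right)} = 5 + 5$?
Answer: $5234$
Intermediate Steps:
$p{\left(b \right)} = 16 + 2 b$
$d{\left(V \right)} = -2$ ($d{\left(V \right)} = - \frac{5 + 5}{5} = \left(- \frac{1}{5}\right) 10 = -2$)
$U = 20$ ($U = 5 \left(-2\right) \left(-2\right) = \left(-10\right) \left(-2\right) = 20$)
$5 U p{\left(2 \right)} + 98 \cdot 33 = 5 \cdot 20 \left(16 + 2 \cdot 2\right) + 98 \cdot 33 = 100 \left(16 + 4\right) + 3234 = 100 \cdot 20 + 3234 = 2000 + 3234 = 5234$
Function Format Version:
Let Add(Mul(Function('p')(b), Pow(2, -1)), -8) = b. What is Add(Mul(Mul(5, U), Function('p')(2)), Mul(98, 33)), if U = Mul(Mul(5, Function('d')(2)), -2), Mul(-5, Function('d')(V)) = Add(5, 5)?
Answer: 5234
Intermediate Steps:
Function('p')(b) = Add(16, Mul(2, b))
Function('d')(V) = -2 (Function('d')(V) = Mul(Rational(-1, 5), Add(5, 5)) = Mul(Rational(-1, 5), 10) = -2)
U = 20 (U = Mul(Mul(5, -2), -2) = Mul(-10, -2) = 20)
Add(Mul(Mul(5, U), Function('p')(2)), Mul(98, 33)) = Add(Mul(Mul(5, 20), Add(16, Mul(2, 2))), Mul(98, 33)) = Add(Mul(100, Add(16, 4)), 3234) = Add(Mul(100, 20), 3234) = Add(2000, 3234) = 5234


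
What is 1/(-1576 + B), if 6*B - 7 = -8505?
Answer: -3/8977 ≈ -0.00033419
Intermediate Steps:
B = -4249/3 (B = 7/6 + (⅙)*(-8505) = 7/6 - 2835/2 = -4249/3 ≈ -1416.3)
1/(-1576 + B) = 1/(-1576 - 4249/3) = 1/(-8977/3) = -3/8977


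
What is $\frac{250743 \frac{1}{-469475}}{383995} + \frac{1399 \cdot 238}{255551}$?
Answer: $\frac{60025010956500857}{46069725524371375} \approx 1.3029$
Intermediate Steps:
$\frac{250743 \frac{1}{-469475}}{383995} + \frac{1399 \cdot 238}{255551} = 250743 \left(- \frac{1}{469475}\right) \frac{1}{383995} + 332962 \cdot \frac{1}{255551} = \left(- \frac{250743}{469475}\right) \frac{1}{383995} + \frac{332962}{255551} = - \frac{250743}{180276052625} + \frac{332962}{255551} = \frac{60025010956500857}{46069725524371375}$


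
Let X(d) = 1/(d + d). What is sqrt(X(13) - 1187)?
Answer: 9*I*sqrt(9906)/26 ≈ 34.452*I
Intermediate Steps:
X(d) = 1/(2*d)
sqrt(X(13) - 1187) = sqrt((1/2)/13 - 1187) = sqrt((1/2)*(1/13) - 1187) = sqrt(1/26 - 1187) = sqrt(-30861/26) = 9*I*sqrt(9906)/26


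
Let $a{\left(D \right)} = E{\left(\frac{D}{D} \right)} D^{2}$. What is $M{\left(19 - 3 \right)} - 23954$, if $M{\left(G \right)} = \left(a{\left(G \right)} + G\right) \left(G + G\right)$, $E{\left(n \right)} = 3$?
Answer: $1134$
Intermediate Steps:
$a{\left(D \right)} = 3 D^{2}$
$M{\left(G \right)} = 2 G \left(G + 3 G^{2}\right)$ ($M{\left(G \right)} = \left(3 G^{2} + G\right) \left(G + G\right) = \left(G + 3 G^{2}\right) 2 G = 2 G \left(G + 3 G^{2}\right)$)
$M{\left(19 - 3 \right)} - 23954 = \left(19 - 3\right)^{2} \left(2 + 6 \left(19 - 3\right)\right) - 23954 = 16^{2} \left(2 + 6 \cdot 16\right) - 23954 = 256 \left(2 + 96\right) - 23954 = 256 \cdot 98 - 23954 = 25088 - 23954 = 1134$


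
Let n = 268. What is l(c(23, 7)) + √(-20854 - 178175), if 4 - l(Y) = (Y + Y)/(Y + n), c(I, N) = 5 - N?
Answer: 534/133 + I*√199029 ≈ 4.015 + 446.13*I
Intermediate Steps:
l(Y) = 4 - 2*Y/(268 + Y) (l(Y) = 4 - (Y + Y)/(Y + 268) = 4 - 2*Y/(268 + Y))
l(c(23, 7)) + √(-20854 - 178175) = 2*(536 + (5 - 1*7))/(268 + (5 - 1*7)) + √(-20854 - 178175) = 2*(536 + (5 - 7))/(268 + (5 - 7)) + √(-199029) = 2*(536 - 2)/(268 - 2) + I*√199029 = 2*534/266 + I*√199029 = 2*(1/266)*534 + I*√199029 = 534/133 + I*√199029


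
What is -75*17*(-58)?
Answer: 73950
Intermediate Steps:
-75*17*(-58) = -1275*(-58) = 73950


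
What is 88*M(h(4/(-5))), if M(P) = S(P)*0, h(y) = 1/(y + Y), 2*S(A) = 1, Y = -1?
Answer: 0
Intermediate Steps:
S(A) = ½ (S(A) = (½)*1 = ½)
h(y) = 1/(-1 + y) (h(y) = 1/(y - 1) = 1/(-1 + y))
M(P) = 0 (M(P) = (½)*0 = 0)
88*M(h(4/(-5))) = 88*0 = 0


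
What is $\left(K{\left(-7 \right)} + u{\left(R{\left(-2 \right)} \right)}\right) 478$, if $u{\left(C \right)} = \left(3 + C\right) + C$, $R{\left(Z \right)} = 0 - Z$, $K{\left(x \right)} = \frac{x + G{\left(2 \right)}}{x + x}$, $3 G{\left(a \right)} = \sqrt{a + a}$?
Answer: $\frac{74807}{21} \approx 3562.2$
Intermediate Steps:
$G{\left(a \right)} = \frac{\sqrt{2} \sqrt{a}}{3}$ ($G{\left(a \right)} = \frac{\sqrt{a + a}}{3} = \frac{\sqrt{2 a}}{3} = \frac{\sqrt{2} \sqrt{a}}{3}$)
$K{\left(x \right)} = \frac{\frac{2}{3} + x}{2 x}$ ($K{\left(x \right)} = \frac{x + \frac{\sqrt{2} \sqrt{2}}{3}}{x + x} = \frac{x + \frac{2}{3}}{2 x} = \left(\frac{2}{3} + x\right) \frac{1}{2 x} = \frac{\frac{2}{3} + x}{2 x}$)
$R{\left(Z \right)} = - Z$
$u{\left(C \right)} = 3 + 2 C$
$\left(K{\left(-7 \right)} + u{\left(R{\left(-2 \right)} \right)}\right) 478 = \left(\frac{2 + 3 \left(-7\right)}{6 \left(-7\right)} + \left(3 + 2 \left(\left(-1\right) \left(-2\right)\right)\right)\right) 478 = \left(\frac{1}{6} \left(- \frac{1}{7}\right) \left(2 - 21\right) + \left(3 + 2 \cdot 2\right)\right) 478 = \left(\frac{1}{6} \left(- \frac{1}{7}\right) \left(-19\right) + \left(3 + 4\right)\right) 478 = \left(\frac{19}{42} + 7\right) 478 = \frac{313}{42} \cdot 478 = \frac{74807}{21}$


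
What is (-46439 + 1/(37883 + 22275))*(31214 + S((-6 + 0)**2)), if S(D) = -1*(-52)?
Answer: -43673558184513/30079 ≈ -1.4520e+9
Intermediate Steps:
S(D) = 52
(-46439 + 1/(37883 + 22275))*(31214 + S((-6 + 0)**2)) = (-46439 + 1/(37883 + 22275))*(31214 + 52) = (-46439 + 1/60158)*31266 = -2793677361/60158*31266 = -43673558184513/30079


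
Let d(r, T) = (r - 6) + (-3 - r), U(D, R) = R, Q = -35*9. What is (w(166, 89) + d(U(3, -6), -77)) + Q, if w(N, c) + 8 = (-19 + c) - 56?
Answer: -318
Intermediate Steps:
Q = -315
w(N, c) = -83 + c (w(N, c) = -8 + ((-19 + c) - 56) = -8 + (-75 + c) = -83 + c)
d(r, T) = -9 (d(r, T) = (-6 + r) + (-3 - r) = -9)
(w(166, 89) + d(U(3, -6), -77)) + Q = ((-83 + 89) - 9) - 315 = (6 - 9) - 315 = -3 - 315 = -318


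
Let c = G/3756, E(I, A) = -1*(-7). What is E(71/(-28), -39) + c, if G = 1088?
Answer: 6845/939 ≈ 7.2897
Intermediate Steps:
E(I, A) = 7
c = 272/939 (c = 1088/3756 = 1088*(1/3756) = 272/939 ≈ 0.28967)
E(71/(-28), -39) + c = 7 + 272/939 = 6845/939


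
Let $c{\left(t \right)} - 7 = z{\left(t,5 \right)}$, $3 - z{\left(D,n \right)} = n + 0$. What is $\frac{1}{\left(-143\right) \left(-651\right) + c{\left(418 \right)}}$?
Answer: $\frac{1}{93098} \approx 1.0741 \cdot 10^{-5}$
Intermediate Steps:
$z{\left(D,n \right)} = 3 - n$ ($z{\left(D,n \right)} = 3 - \left(n + 0\right) = 3 - n$)
$c{\left(t \right)} = 5$ ($c{\left(t \right)} = 7 + \left(3 - 5\right) = 7 - 2 = 5$)
$\frac{1}{\left(-143\right) \left(-651\right) + c{\left(418 \right)}} = \frac{1}{\left(-143\right) \left(-651\right) + 5} = \frac{1}{93093 + 5} = \frac{1}{93098}$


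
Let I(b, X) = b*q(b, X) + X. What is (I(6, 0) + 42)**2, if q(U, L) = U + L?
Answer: 6084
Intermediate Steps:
q(U, L) = L + U
I(b, X) = X + b*(X + b) (I(b, X) = b*(X + b) + X = X + b*(X + b))
(I(6, 0) + 42)**2 = ((0 + 6*(0 + 6)) + 42)**2 = ((0 + 6*6) + 42)**2 = ((0 + 36) + 42)**2 = (36 + 42)**2 = 78**2 = 6084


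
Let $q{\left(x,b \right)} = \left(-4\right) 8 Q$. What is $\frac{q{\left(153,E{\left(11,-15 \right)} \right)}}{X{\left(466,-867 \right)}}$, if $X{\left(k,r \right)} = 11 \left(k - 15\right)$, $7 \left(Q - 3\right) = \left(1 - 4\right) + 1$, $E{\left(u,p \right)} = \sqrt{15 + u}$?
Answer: $- \frac{608}{34727} \approx -0.017508$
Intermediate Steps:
$Q = \frac{19}{7}$ ($Q = 3 + \frac{\left(1 - 4\right) + 1}{7} = 3 + \frac{-3 + 1}{7} = 3 + \frac{1}{7} \left(-2\right) = 3 - \frac{2}{7} = \frac{19}{7} \approx 2.7143$)
$q{\left(x,b \right)} = - \frac{608}{7}$ ($q{\left(x,b \right)} = \left(-4\right) 8 \cdot \frac{19}{7} = \left(-32\right) \frac{19}{7} = - \frac{608}{7}$)
$X{\left(k,r \right)} = -165 + 11 k$ ($X{\left(k,r \right)} = 11 \left(-15 + k\right) = -165 + 11 k$)
$\frac{q{\left(153,E{\left(11,-15 \right)} \right)}}{X{\left(466,-867 \right)}} = - \frac{608}{7 \left(-165 + 11 \cdot 466\right)} = - \frac{608}{7 \left(-165 + 5126\right)} = - \frac{608}{7 \cdot 4961} = \left(- \frac{608}{7}\right) \frac{1}{4961} = - \frac{608}{34727}$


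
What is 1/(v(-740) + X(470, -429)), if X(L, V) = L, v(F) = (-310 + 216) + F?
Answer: -1/364 ≈ -0.0027473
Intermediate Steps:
v(F) = -94 + F
1/(v(-740) + X(470, -429)) = 1/((-94 - 740) + 470) = 1/(-834 + 470) = 1/(-364) = -1/364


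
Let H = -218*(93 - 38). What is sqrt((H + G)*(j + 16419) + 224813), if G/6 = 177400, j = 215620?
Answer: sqrt(244200388803) ≈ 4.9417e+5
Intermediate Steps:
G = 1064400 (G = 6*177400 = 1064400)
H = -11990 (H = -218*55 = -11990)
sqrt((H + G)*(j + 16419) + 224813) = sqrt((-11990 + 1064400)*(215620 + 16419) + 224813) = sqrt(1052410*232039 + 224813) = sqrt(244200163990 + 224813) = sqrt(244200388803)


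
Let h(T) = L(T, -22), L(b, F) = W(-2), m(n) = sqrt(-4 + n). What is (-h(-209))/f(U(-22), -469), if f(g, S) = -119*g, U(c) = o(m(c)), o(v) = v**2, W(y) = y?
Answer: 1/1547 ≈ 0.00064641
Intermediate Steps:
L(b, F) = -2
U(c) = -4 + c (U(c) = (sqrt(-4 + c))**2 = -4 + c)
h(T) = -2
f(g, S) = -119*g
(-h(-209))/f(U(-22), -469) = (-1*(-2))/((-119*(-4 - 22))) = 2/((-119*(-26))) = 2/3094 = 2*(1/3094) = 1/1547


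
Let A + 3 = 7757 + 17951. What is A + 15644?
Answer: 41349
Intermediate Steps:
A = 25705 (A = -3 + (7757 + 17951) = -3 + 25708 = 25705)
A + 15644 = 25705 + 15644 = 41349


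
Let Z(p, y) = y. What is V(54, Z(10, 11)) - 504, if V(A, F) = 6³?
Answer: -288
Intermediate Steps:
V(A, F) = 216
V(54, Z(10, 11)) - 504 = 216 - 504 = -288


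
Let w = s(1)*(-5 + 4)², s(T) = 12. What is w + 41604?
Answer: 41616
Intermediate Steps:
w = 12 (w = 12*(-5 + 4)² = 12*(-1)² = 12*1 = 12)
w + 41604 = 12 + 41604 = 41616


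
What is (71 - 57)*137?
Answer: 1918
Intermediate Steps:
(71 - 57)*137 = 14*137 = 1918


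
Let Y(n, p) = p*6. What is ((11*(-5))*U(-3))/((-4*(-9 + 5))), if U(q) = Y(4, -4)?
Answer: 165/2 ≈ 82.500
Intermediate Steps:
Y(n, p) = 6*p
U(q) = -24 (U(q) = 6*(-4) = -24)
((11*(-5))*U(-3))/((-4*(-9 + 5))) = ((11*(-5))*(-24))/((-4*(-9 + 5))) = (-55*(-24))/((-4*(-4))) = 1320/16 = 1320*(1/16) = 165/2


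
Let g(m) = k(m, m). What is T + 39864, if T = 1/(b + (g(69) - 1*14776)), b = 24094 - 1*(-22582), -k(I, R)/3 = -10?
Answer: 1272857521/31930 ≈ 39864.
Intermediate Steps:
k(I, R) = 30 (k(I, R) = -3*(-10) = 30)
b = 46676 (b = 24094 + 22582 = 46676)
g(m) = 30
T = 1/31930 (T = 1/(46676 + (30 - 1*14776)) = 1/(46676 + (30 - 14776)) = 1/(46676 - 14746) = 1/31930 ≈ 3.1319e-5)
T + 39864 = 1/31930 + 39864 = 1272857521/31930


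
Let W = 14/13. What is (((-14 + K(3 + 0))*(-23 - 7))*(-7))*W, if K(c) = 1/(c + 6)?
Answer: -122500/39 ≈ -3141.0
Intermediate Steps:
W = 14/13 (W = 14*(1/13) = 14/13 ≈ 1.0769)
K(c) = 1/(6 + c)
(((-14 + K(3 + 0))*(-23 - 7))*(-7))*W = (((-14 + 1/(6 + (3 + 0)))*(-23 - 7))*(-7))*(14/13) = (((-14 + 1/(6 + 3))*(-30))*(-7))*(14/13) = (((-14 + 1/9)*(-30))*(-7))*(14/13) = (((-14 + ⅑)*(-30))*(-7))*(14/13) = (-125/9*(-30)*(-7))*(14/13) = ((1250/3)*(-7))*(14/13) = -8750/3*14/13 = -122500/39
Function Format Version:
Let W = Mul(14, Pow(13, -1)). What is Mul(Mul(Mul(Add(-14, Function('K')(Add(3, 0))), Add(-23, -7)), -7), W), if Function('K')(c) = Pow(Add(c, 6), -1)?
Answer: Rational(-122500, 39) ≈ -3141.0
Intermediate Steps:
W = Rational(14, 13) (W = Mul(14, Rational(1, 13)) = Rational(14, 13) ≈ 1.0769)
Function('K')(c) = Pow(Add(6, c), -1)
Mul(Mul(Mul(Add(-14, Function('K')(Add(3, 0))), Add(-23, -7)), -7), W) = Mul(Mul(Mul(Add(-14, Pow(Add(6, Add(3, 0)), -1)), Add(-23, -7)), -7), Rational(14, 13)) = Mul(Mul(Mul(Add(-14, Pow(Add(6, 3), -1)), -30), -7), Rational(14, 13)) = Mul(Mul(Mul(Add(-14, Pow(9, -1)), -30), -7), Rational(14, 13)) = Mul(Mul(Mul(Add(-14, Rational(1, 9)), -30), -7), Rational(14, 13)) = Mul(Mul(Mul(Rational(-125, 9), -30), -7), Rational(14, 13)) = Mul(Mul(Rational(1250, 3), -7), Rational(14, 13)) = Mul(Rational(-8750, 3), Rational(14, 13)) = Rational(-122500, 39)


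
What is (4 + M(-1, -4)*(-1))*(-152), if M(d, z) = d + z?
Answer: -1368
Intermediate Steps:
(4 + M(-1, -4)*(-1))*(-152) = (4 + (-1 - 4)*(-1))*(-152) = (4 - 5*(-1))*(-152) = (4 + 5)*(-152) = 9*(-152) = -1368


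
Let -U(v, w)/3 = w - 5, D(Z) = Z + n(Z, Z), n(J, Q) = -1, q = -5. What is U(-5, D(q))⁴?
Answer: 1185921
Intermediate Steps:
D(Z) = -1 + Z (D(Z) = Z - 1 = -1 + Z)
U(v, w) = 15 - 3*w (U(v, w) = -3*(w - 5) = -3*(-5 + w) = 15 - 3*w)
U(-5, D(q))⁴ = (15 - 3*(-1 - 5))⁴ = (15 - 3*(-6))⁴ = (15 + 18)⁴ = 33⁴ = 1185921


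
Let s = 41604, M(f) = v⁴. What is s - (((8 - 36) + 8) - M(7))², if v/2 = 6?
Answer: -430769932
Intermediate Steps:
v = 12 (v = 2*6 = 12)
M(f) = 20736 (M(f) = 12⁴ = 20736)
s - (((8 - 36) + 8) - M(7))² = 41604 - (((8 - 36) + 8) - 1*20736)² = 41604 - ((-28 + 8) - 20736)² = 41604 - (-20 - 20736)² = 41604 - 1*(-20756)² = 41604 - 1*430811536 = 41604 - 430811536 = -430769932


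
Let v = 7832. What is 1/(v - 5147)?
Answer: 1/2685 ≈ 0.00037244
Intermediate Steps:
1/(v - 5147) = 1/(7832 - 5147) = 1/2685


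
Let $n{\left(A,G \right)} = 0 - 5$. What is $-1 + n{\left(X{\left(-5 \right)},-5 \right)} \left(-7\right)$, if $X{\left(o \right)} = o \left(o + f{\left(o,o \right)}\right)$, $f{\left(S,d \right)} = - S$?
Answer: $34$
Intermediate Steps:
$X{\left(o \right)} = 0$ ($X{\left(o \right)} = o \left(o - o\right) = o 0 = 0$)
$n{\left(A,G \right)} = -5$ ($n{\left(A,G \right)} = 0 - 5 = -5$)
$-1 + n{\left(X{\left(-5 \right)},-5 \right)} \left(-7\right) = -1 - -35 = -1 + 35 = 34$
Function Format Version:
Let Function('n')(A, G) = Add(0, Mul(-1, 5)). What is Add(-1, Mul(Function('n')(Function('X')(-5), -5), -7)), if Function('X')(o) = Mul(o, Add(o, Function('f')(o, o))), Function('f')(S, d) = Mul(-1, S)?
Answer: 34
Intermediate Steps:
Function('X')(o) = 0 (Function('X')(o) = Mul(o, Add(o, Mul(-1, o))) = Mul(o, 0) = 0)
Function('n')(A, G) = -5 (Function('n')(A, G) = Add(0, -5) = -5)
Add(-1, Mul(Function('n')(Function('X')(-5), -5), -7)) = Add(-1, Mul(-5, -7)) = Add(-1, 35) = 34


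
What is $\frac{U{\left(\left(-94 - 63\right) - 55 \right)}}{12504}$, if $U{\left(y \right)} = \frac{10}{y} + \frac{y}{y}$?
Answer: $\frac{101}{1325424} \approx 7.6202 \cdot 10^{-5}$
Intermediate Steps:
$U{\left(y \right)} = 1 + \frac{10}{y}$ ($U{\left(y \right)} = \frac{10}{y} + 1 = 1 + \frac{10}{y}$)
$\frac{U{\left(\left(-94 - 63\right) - 55 \right)}}{12504} = \frac{\frac{1}{\left(-94 - 63\right) - 55} \left(10 - 212\right)}{12504} = \frac{10 - 212}{-157 - 55} \cdot \frac{1}{12504} = \frac{10 - 212}{-212} \cdot \frac{1}{12504} = \left(- \frac{1}{212}\right) \left(-202\right) \frac{1}{12504} = \frac{101}{106} \cdot \frac{1}{12504} = \frac{101}{1325424}$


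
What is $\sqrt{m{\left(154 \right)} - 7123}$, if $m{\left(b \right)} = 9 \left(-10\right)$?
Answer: $i \sqrt{7213} \approx 84.929 i$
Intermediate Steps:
$m{\left(b \right)} = -90$
$\sqrt{m{\left(154 \right)} - 7123} = \sqrt{-90 - 7123} = \sqrt{-7213} = i \sqrt{7213}$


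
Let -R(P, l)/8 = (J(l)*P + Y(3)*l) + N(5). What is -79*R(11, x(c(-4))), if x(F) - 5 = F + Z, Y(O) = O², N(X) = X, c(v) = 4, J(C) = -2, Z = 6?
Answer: 74576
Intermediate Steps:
x(F) = 11 + F (x(F) = 5 + (F + 6) = 5 + (6 + F) = 11 + F)
R(P, l) = -40 - 72*l + 16*P (R(P, l) = -8*((-2*P + 3²*l) + 5) = -8*((-2*P + 9*l) + 5) = -8*(5 - 2*P + 9*l) = -40 - 72*l + 16*P)
-79*R(11, x(c(-4))) = -79*(-40 - 72*(11 + 4) + 16*11) = -79*(-40 - 72*15 + 176) = -79*(-40 - 1080 + 176) = -79*(-944) = 74576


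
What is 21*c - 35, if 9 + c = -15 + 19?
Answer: -140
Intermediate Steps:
c = -5 (c = -9 + (-15 + 19) = -9 + 4 = -5)
21*c - 35 = 21*(-5) - 35 = -105 - 35 = -140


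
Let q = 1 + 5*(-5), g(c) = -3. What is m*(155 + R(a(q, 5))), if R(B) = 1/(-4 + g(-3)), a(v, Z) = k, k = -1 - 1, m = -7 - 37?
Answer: -47696/7 ≈ -6813.7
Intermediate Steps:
m = -44
k = -2
q = -24 (q = 1 - 25 = -24)
a(v, Z) = -2
R(B) = -⅐ (R(B) = 1/(-4 - 3) = 1/(-7) = -⅐)
m*(155 + R(a(q, 5))) = -44*(155 - ⅐) = -44*1084/7 = -47696/7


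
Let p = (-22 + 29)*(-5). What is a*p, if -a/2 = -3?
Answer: -210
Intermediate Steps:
a = 6 (a = -2*(-3) = 6)
p = -35 (p = 7*(-5) = -35)
a*p = 6*(-35) = -210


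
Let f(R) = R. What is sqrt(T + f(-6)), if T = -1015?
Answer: I*sqrt(1021) ≈ 31.953*I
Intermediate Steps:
sqrt(T + f(-6)) = sqrt(-1015 - 6) = sqrt(-1021) = I*sqrt(1021)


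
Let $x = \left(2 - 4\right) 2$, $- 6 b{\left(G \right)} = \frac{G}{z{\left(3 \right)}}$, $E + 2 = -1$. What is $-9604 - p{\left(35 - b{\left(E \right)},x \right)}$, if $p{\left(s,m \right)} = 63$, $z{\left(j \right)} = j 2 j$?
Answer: $-9667$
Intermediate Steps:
$E = -3$ ($E = -2 - 1 = -3$)
$z{\left(j \right)} = 2 j^{2}$ ($z{\left(j \right)} = 2 j j = 2 j^{2}$)
$b{\left(G \right)} = - \frac{G}{108}$ ($b{\left(G \right)} = - \frac{G \frac{1}{2 \cdot 3^{2}}}{6} = - \frac{G \frac{1}{2 \cdot 9}}{6} = - \frac{G \frac{1}{18}}{6} = - \frac{\frac{1}{18} G}{6} = - \frac{G}{108}$)
$x = -4$ ($x = \left(-2\right) 2 = -4$)
$-9604 - p{\left(35 - b{\left(E \right)},x \right)} = -9604 - 63 = -9667$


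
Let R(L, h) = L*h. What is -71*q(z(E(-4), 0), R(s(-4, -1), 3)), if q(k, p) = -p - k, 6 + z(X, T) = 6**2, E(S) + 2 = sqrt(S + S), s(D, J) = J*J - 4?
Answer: 1491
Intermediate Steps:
s(D, J) = -4 + J**2 (s(D, J) = J**2 - 4 = -4 + J**2)
E(S) = -2 + sqrt(2)*sqrt(S) (E(S) = -2 + sqrt(S + S) = -2 + sqrt(2*S) = -2 + sqrt(2)*sqrt(S))
z(X, T) = 30 (z(X, T) = -6 + 6**2 = -6 + 36 = 30)
q(k, p) = -k - p
-71*q(z(E(-4), 0), R(s(-4, -1), 3)) = -71*(-1*30 - (-4 + (-1)**2)*3) = -71*(-30 - (-4 + 1)*3) = -71*(-30 - (-3)*3) = -71*(-30 - 1*(-9)) = -71*(-30 + 9) = -71*(-21) = 1491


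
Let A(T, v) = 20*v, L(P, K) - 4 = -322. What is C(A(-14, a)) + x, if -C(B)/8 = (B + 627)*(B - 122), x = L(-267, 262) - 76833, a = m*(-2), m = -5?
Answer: -593199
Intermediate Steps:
L(P, K) = -318 (L(P, K) = 4 - 322 = -318)
a = 10 (a = -5*(-2) = 10)
x = -77151 (x = -318 - 76833 = -77151)
C(B) = -8*(-122 + B)*(627 + B) (C(B) = -8*(B + 627)*(B - 122) = -8*(627 + B)*(-122 + B) = -8*(-122 + B)*(627 + B))
C(A(-14, a)) + x = (611952 - 80800*10 - 8*(20*10)²) - 77151 = (611952 - 4040*200 - 8*200²) - 77151 = (611952 - 808000 - 8*40000) - 77151 = (611952 - 808000 - 320000) - 77151 = -516048 - 77151 = -593199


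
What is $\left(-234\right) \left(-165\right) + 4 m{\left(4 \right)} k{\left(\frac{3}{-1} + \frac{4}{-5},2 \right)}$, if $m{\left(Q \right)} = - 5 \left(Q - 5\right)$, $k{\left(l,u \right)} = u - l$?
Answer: $38726$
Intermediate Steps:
$m{\left(Q \right)} = 25 - 5 Q$ ($m{\left(Q \right)} = - 5 \left(-5 + Q\right) = 25 - 5 Q$)
$\left(-234\right) \left(-165\right) + 4 m{\left(4 \right)} k{\left(\frac{3}{-1} + \frac{4}{-5},2 \right)} = \left(-234\right) \left(-165\right) + 4 \left(25 - 20\right) \left(2 - \left(\frac{3}{-1} + \frac{4}{-5}\right)\right) = 38610 + 4 \left(25 - 20\right) \left(2 - \left(3 \left(-1\right) + 4 \left(- \frac{1}{5}\right)\right)\right) = 38610 + 4 \cdot 5 \left(2 - \left(-3 - \frac{4}{5}\right)\right) = 38610 + 20 \left(2 - - \frac{19}{5}\right) = 38610 + 20 \left(2 + \frac{19}{5}\right) = 38610 + 20 \cdot \frac{29}{5} = 38610 + 116 = 38726$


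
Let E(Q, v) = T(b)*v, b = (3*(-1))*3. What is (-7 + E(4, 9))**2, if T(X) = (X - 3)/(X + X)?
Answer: 1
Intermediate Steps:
b = -9 (b = -3*3 = -9)
T(X) = (-3 + X)/(2*X) (T(X) = (-3 + X)/((2*X)) = (-3 + X)*(1/(2*X)) = (-3 + X)/(2*X))
E(Q, v) = 2*v/3 (E(Q, v) = ((1/2)*(-3 - 9)/(-9))*v = ((1/2)*(-1/9)*(-12))*v = 2*v/3)
(-7 + E(4, 9))**2 = (-7 + (2/3)*9)**2 = (-7 + 6)**2 = (-1)**2 = 1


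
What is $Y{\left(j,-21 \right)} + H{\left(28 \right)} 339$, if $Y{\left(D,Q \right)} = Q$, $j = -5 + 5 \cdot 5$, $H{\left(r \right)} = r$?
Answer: $9471$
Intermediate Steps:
$j = 20$ ($j = -5 + 25 = 20$)
$Y{\left(j,-21 \right)} + H{\left(28 \right)} 339 = -21 + 28 \cdot 339 = -21 + 9492 = 9471$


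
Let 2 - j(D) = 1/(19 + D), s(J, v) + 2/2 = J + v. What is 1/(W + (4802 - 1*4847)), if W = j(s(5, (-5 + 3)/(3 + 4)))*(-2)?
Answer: -159/7777 ≈ -0.020445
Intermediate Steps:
s(J, v) = -1 + J + v (s(J, v) = -1 + (J + v) = -1 + J + v)
j(D) = 2 - 1/(19 + D)
W = -622/159 (W = ((37 + 2*(-1 + 5 + (-5 + 3)/(3 + 4)))/(19 + (-1 + 5 + (-5 + 3)/(3 + 4))))*(-2) = ((37 + 2*(-1 + 5 - 2/7))/(19 + (-1 + 5 - 2/7)))*(-2) = ((37 + 2*(26/7))/(19 + 26/7))*(-2) = ((37 + 52/7)/(159/7))*(-2) = ((7/159)*(311/7))*(-2) = (311/159)*(-2) = -622/159 ≈ -3.9119)
1/(W + (4802 - 1*4847)) = 1/(-622/159 + (4802 - 1*4847)) = 1/(-622/159 + (4802 - 4847)) = 1/(-622/159 - 45) = 1/(-7777/159) = -159/7777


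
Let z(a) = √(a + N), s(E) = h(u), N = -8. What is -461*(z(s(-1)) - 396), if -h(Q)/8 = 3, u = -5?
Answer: 182556 - 1844*I*√2 ≈ 1.8256e+5 - 2607.8*I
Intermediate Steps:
h(Q) = -24 (h(Q) = -8*3 = -24)
s(E) = -24
z(a) = √(-8 + a) (z(a) = √(a - 8) = √(-8 + a))
-461*(z(s(-1)) - 396) = -461*(√(-8 - 24) - 396) = -461*(√(-32) - 396) = -461*(4*I*√2 - 396) = -461*(-396 + 4*I*√2) = 182556 - 1844*I*√2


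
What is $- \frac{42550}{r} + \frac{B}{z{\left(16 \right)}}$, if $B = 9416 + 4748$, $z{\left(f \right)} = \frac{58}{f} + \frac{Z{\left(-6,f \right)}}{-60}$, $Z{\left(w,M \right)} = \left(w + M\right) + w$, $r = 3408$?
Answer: $\frac{2887170295}{727608} \approx 3968.0$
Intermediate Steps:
$Z{\left(w,M \right)} = M + 2 w$ ($Z{\left(w,M \right)} = \left(M + w\right) + w = M + 2 w$)
$z{\left(f \right)} = \frac{1}{5} + \frac{58}{f} - \frac{f}{60}$ ($z{\left(f \right)} = \frac{58}{f} + \frac{f + 2 \left(-6\right)}{-60} = \frac{58}{f} + \left(f - 12\right) \left(- \frac{1}{60}\right) = \frac{58}{f} + \left(-12 + f\right) \left(- \frac{1}{60}\right) = \frac{58}{f} - \left(- \frac{1}{5} + \frac{f}{60}\right) = \frac{1}{5} + \frac{58}{f} - \frac{f}{60}$)
$B = 14164$
$- \frac{42550}{r} + \frac{B}{z{\left(16 \right)}} = - \frac{42550}{3408} + \frac{14164}{\frac{1}{60} \cdot \frac{1}{16} \left(3480 + 16 \left(12 - 16\right)\right)} = \left(-42550\right) \frac{1}{3408} + \frac{14164}{\frac{1}{60} \cdot \frac{1}{16} \left(3480 + 16 \left(12 - 16\right)\right)} = - \frac{21275}{1704} + \frac{14164}{\frac{1}{60} \cdot \frac{1}{16} \left(3480 + 16 \left(-4\right)\right)} = - \frac{21275}{1704} + \frac{14164}{\frac{1}{60} \cdot \frac{1}{16} \left(3480 - 64\right)} = - \frac{21275}{1704} + \frac{14164}{\frac{1}{60} \cdot \frac{1}{16} \cdot 3416} = - \frac{21275}{1704} + \frac{14164}{\frac{427}{120}} = - \frac{21275}{1704} + 14164 \cdot \frac{120}{427} = - \frac{21275}{1704} + \frac{1699680}{427} = \frac{2887170295}{727608}$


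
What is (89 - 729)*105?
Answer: -67200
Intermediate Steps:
(89 - 729)*105 = -640*105 = -67200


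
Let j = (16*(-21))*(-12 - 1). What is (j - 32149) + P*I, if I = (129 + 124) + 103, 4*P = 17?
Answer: -26268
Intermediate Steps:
P = 17/4 (P = (¼)*17 = 17/4 ≈ 4.2500)
I = 356 (I = 253 + 103 = 356)
j = 4368 (j = -336*(-13) = 4368)
(j - 32149) + P*I = (4368 - 32149) + (17/4)*356 = -27781 + 1513 = -26268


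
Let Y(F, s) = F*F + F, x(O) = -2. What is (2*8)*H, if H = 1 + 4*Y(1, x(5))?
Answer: 144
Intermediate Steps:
Y(F, s) = F + F**2 (Y(F, s) = F**2 + F = F + F**2)
H = 9 (H = 1 + 4*(1*(1 + 1)) = 1 + 4*(1*2) = 1 + 4*2 = 1 + 8 = 9)
(2*8)*H = (2*8)*9 = 16*9 = 144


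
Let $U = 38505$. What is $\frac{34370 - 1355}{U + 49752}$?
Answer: $\frac{355}{949} \approx 0.37408$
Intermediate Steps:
$\frac{34370 - 1355}{U + 49752} = \frac{34370 - 1355}{38505 + 49752} = \frac{34370 - 1355}{88257} = 33015 \cdot \frac{1}{88257} = \frac{355}{949}$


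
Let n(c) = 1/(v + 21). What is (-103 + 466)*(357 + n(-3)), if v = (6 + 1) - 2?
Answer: 3369729/26 ≈ 1.2961e+5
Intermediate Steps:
v = 5 (v = 7 - 2 = 5)
n(c) = 1/26 (n(c) = 1/(5 + 21) = 1/26)
(-103 + 466)*(357 + n(-3)) = (-103 + 466)*(357 + 1/26) = 363*(9283/26) = 3369729/26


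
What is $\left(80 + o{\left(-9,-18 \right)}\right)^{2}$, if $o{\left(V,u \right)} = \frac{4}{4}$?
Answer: $6561$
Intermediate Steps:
$o{\left(V,u \right)} = 1$ ($o{\left(V,u \right)} = 4 \cdot \frac{1}{4} = 1$)
$\left(80 + o{\left(-9,-18 \right)}\right)^{2} = \left(80 + 1\right)^{2} = 81^{2} = 6561$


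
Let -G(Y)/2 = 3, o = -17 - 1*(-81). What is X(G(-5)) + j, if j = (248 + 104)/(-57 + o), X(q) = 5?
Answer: 387/7 ≈ 55.286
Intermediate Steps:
o = 64 (o = -17 + 81 = 64)
G(Y) = -6 (G(Y) = -2*3 = -6)
j = 352/7 (j = (248 + 104)/(-57 + 64) = 352/7 ≈ 50.286)
X(G(-5)) + j = 5 + 352/7 = 387/7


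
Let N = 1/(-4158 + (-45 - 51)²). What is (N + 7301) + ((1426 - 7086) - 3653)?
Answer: -10176695/5058 ≈ -2012.0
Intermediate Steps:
N = 1/5058 (N = 1/(-4158 + (-96)²) = 1/(-4158 + 9216) = 1/5058 ≈ 0.00019771)
(N + 7301) + ((1426 - 7086) - 3653) = (1/5058 + 7301) + ((1426 - 7086) - 3653) = 36928459/5058 + (-5660 - 3653) = 36928459/5058 - 9313 = -10176695/5058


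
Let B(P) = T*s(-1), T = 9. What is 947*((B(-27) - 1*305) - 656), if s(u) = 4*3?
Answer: -807791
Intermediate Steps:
s(u) = 12
B(P) = 108 (B(P) = 9*12 = 108)
947*((B(-27) - 1*305) - 656) = 947*((108 - 1*305) - 656) = 947*((108 - 305) - 656) = 947*(-197 - 656) = 947*(-853) = -807791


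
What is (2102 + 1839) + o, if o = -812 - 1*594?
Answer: 2535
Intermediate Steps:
o = -1406 (o = -812 - 594 = -1406)
(2102 + 1839) + o = (2102 + 1839) - 1406 = 3941 - 1406 = 2535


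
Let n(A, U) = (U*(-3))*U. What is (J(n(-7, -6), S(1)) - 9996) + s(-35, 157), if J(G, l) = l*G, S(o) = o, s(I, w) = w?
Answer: -9947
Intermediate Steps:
n(A, U) = -3*U² (n(A, U) = (-3*U)*U = -3*U²)
J(G, l) = G*l
(J(n(-7, -6), S(1)) - 9996) + s(-35, 157) = (-3*(-6)²*1 - 9996) + 157 = (-3*36*1 - 9996) + 157 = (-108*1 - 9996) + 157 = (-108 - 9996) + 157 = -10104 + 157 = -9947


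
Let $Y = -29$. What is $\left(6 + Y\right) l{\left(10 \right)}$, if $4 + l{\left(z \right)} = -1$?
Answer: $115$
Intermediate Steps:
$l{\left(z \right)} = -5$ ($l{\left(z \right)} = -4 - 1 = -5$)
$\left(6 + Y\right) l{\left(10 \right)} = \left(6 - 29\right) \left(-5\right) = \left(-23\right) \left(-5\right) = 115$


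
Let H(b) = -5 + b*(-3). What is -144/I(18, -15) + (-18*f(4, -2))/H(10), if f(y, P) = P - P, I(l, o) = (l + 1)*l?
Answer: -8/19 ≈ -0.42105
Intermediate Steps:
H(b) = -5 - 3*b
I(l, o) = l*(1 + l) (I(l, o) = (1 + l)*l = l*(1 + l))
f(y, P) = 0
-144/I(18, -15) + (-18*f(4, -2))/H(10) = -144*1/(18*(1 + 18)) + (-18*0)/(-5 - 3*10) = -144/(18*19) + (-3*0)/(-5 - 30) = -144/342 + 0/(-35) = -144*1/342 + 0*(-1/35) = -8/19 + 0 = -8/19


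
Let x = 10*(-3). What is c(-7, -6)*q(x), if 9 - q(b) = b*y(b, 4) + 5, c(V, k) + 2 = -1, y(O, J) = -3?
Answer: 258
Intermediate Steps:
x = -30
c(V, k) = -3 (c(V, k) = -2 - 1 = -3)
q(b) = 4 + 3*b (q(b) = 9 - (b*(-3) + 5) = 9 - (-3*b + 5) = 9 - (5 - 3*b) = 9 + (-5 + 3*b) = 4 + 3*b)
c(-7, -6)*q(x) = -3*(4 + 3*(-30)) = -3*(4 - 90) = -3*(-86) = 258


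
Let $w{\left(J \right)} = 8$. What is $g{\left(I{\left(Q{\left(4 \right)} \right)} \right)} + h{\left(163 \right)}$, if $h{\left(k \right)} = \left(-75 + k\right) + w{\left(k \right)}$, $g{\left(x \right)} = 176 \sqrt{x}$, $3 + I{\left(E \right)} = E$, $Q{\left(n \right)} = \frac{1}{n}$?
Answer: $96 + 88 i \sqrt{11} \approx 96.0 + 291.86 i$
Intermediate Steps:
$I{\left(E \right)} = -3 + E$
$h{\left(k \right)} = -67 + k$ ($h{\left(k \right)} = \left(-75 + k\right) + 8 = -67 + k$)
$g{\left(I{\left(Q{\left(4 \right)} \right)} \right)} + h{\left(163 \right)} = 176 \sqrt{-3 + \frac{1}{4}} + \left(-67 + 163\right) = 176 \sqrt{-3 + \frac{1}{4}} + 96 = 176 \sqrt{- \frac{11}{4}} + 96 = 176 \frac{i \sqrt{11}}{2} + 96 = 88 i \sqrt{11} + 96 = 96 + 88 i \sqrt{11}$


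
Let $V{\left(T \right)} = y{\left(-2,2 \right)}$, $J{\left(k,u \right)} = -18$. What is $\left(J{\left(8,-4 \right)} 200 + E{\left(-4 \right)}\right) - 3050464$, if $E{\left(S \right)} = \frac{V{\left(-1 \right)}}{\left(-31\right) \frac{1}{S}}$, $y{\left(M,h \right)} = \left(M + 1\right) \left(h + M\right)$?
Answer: $-3054064$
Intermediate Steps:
$y{\left(M,h \right)} = \left(1 + M\right) \left(M + h\right)$
$V{\left(T \right)} = 0$ ($V{\left(T \right)} = -2 + 2 + \left(-2\right)^{2} - 4 = -2 + 2 + 4 - 4 = 0$)
$E{\left(S \right)} = 0$ ($E{\left(S \right)} = \frac{0}{\left(-31\right) \frac{1}{S}} = 0 \left(- \frac{S}{31}\right) = 0$)
$\left(J{\left(8,-4 \right)} 200 + E{\left(-4 \right)}\right) - 3050464 = \left(\left(-18\right) 200 + 0\right) - 3050464 = \left(-3600 + 0\right) - 3050464 = -3600 - 3050464 = -3054064$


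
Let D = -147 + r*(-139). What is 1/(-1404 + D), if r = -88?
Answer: 1/10681 ≈ 9.3624e-5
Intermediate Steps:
D = 12085 (D = -147 - 88*(-139) = -147 + 12232 = 12085)
1/(-1404 + D) = 1/(-1404 + 12085) = 1/10681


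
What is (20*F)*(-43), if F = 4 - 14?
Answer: 8600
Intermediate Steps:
F = -10
(20*F)*(-43) = (20*(-10))*(-43) = -200*(-43) = 8600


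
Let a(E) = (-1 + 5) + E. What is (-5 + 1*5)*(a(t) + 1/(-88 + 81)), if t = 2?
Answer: 0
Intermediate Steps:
a(E) = 4 + E
(-5 + 1*5)*(a(t) + 1/(-88 + 81)) = (-5 + 1*5)*((4 + 2) + 1/(-88 + 81)) = (-5 + 5)*(6 + 1/(-7)) = 0*(6 - 1/7) = 0*(41/7) = 0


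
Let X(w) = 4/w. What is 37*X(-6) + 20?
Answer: -14/3 ≈ -4.6667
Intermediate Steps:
37*X(-6) + 20 = 37*(4/(-6)) + 20 = 37*(4*(-⅙)) + 20 = 37*(-⅔) + 20 = -74/3 + 20 = -14/3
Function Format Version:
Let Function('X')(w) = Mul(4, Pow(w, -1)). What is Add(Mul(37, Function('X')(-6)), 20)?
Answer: Rational(-14, 3) ≈ -4.6667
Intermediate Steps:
Add(Mul(37, Function('X')(-6)), 20) = Add(Mul(37, Mul(4, Pow(-6, -1))), 20) = Add(Mul(37, Mul(4, Rational(-1, 6))), 20) = Add(Mul(37, Rational(-2, 3)), 20) = Add(Rational(-74, 3), 20) = Rational(-14, 3)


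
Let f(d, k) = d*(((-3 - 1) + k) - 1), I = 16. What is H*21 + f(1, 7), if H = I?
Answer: 338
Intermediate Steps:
H = 16
f(d, k) = d*(-5 + k) (f(d, k) = d*((-4 + k) - 1) = d*(-5 + k))
H*21 + f(1, 7) = 16*21 + 1*(-5 + 7) = 336 + 1*2 = 336 + 2 = 338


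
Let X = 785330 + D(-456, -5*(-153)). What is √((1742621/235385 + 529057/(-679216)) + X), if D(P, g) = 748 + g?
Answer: √1257028552452356317717553085/39969314540 ≈ 887.05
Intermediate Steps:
X = 786843 (X = 785330 + (748 - 5*(-153)) = 785330 + (748 + 765) = 785330 + 1513 = 786843)
√((1742621/235385 + 529057/(-679216)) + X) = √((1742621/235385 + 529057/(-679216)) + 786843) = √((1742621*(1/235385) + 529057*(-1/679216)) + 786843) = √((1742621/235385 - 529057/679216) + 786843) = √(1059083983191/159877258160 + 786843) = √(125799360526372071/159877258160) = √1257028552452356317717553085/39969314540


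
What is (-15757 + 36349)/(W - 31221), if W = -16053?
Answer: -3432/7879 ≈ -0.43559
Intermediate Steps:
(-15757 + 36349)/(W - 31221) = (-15757 + 36349)/(-16053 - 31221) = 20592/(-47274) = 20592*(-1/47274) = -3432/7879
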